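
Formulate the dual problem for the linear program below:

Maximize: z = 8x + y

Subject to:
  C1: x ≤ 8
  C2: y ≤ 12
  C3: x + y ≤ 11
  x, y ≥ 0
Minimize: z = 8y1 + 12y2 + 11y3

Subject to:
  C1: -y1 - y3 ≤ -8
  C2: -y2 - y3 ≤ -1
  y1, y2, y3 ≥ 0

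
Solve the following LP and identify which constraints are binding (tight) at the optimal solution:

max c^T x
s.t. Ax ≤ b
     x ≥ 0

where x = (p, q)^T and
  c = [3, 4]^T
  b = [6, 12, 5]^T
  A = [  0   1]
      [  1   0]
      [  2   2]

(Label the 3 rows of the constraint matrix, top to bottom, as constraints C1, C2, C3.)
Optimal: p = 0, q = 2.5
Slack at optimum:
  C1: slack = 3.5
  C2: slack = 12
  C3: slack = 0 (binding)
  p ≥ 0: p = 0 (binding)
  q ≥ 0: q = 2.5
Binding constraints: C3, p ≥ 0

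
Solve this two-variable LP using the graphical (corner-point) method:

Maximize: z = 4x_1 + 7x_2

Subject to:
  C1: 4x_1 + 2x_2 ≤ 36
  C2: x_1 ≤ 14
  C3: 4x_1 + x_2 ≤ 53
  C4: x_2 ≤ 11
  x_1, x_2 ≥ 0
x_1 = 3.5, x_2 = 11, z = 91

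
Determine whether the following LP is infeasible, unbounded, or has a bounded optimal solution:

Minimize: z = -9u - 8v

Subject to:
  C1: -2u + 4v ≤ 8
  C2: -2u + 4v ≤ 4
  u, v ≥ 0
Feasible point: (0, 0) satisfies every constraint, so the LP is feasible.
Direction d = (1, 0): for each constraint row a, a·d ≤ 0 —
  (-2)(1) + (4)(0) = -2 ≤ 0
  (-2)(1) + (4)(0) = -2 ≤ 0
and d ≥ 0, so (0, 0) + t·d stays feasible for every t ≥ 0. Along this ray z = -9u - 8v changes by -9 per unit t, so z → −∞.

The LP is unbounded; z can be made arbitrarily small.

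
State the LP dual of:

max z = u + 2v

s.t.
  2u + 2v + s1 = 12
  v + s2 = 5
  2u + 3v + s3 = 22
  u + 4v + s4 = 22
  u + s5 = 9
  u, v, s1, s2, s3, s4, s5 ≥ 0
Minimize: z = 12y1 + 5y2 + 22y3 + 22y4 + 9y5

Subject to:
  C1: -2y1 - 2y3 - y4 - y5 ≤ -1
  C2: -2y1 - y2 - 3y3 - 4y4 ≤ -2
  y1, y2, y3, y4, y5 ≥ 0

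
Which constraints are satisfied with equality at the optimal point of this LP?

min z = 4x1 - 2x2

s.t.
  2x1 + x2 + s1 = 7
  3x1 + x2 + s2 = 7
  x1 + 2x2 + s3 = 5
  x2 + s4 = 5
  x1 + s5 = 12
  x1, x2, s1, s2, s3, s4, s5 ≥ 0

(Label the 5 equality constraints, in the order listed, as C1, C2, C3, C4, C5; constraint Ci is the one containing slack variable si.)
Optimal: x1 = 0, x2 = 2.5
Slack at optimum:
  C1: slack = 4.5
  C2: slack = 4.5
  C3: slack = 0 (binding)
  C4: slack = 2.5
  C5: slack = 12
  x1 ≥ 0: x1 = 0 (binding)
  x2 ≥ 0: x2 = 2.5
Binding constraints: C3, x1 ≥ 0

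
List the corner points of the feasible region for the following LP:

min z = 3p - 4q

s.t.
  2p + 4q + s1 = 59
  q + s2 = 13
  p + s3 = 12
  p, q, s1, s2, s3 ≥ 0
Each vertex is the intersection of two constraint boundaries that also satisfies all remaining constraints:
  p = 0 and q = 0 → (0, 0)
  p = 12 and q = 0 → (12, 0)
  2p + 4q = 59 and p = 12 → (12, 8.75)
  2p + 4q = 59 and q = 13 → (3.5, 13)
  q = 13 and p = 0 → (0, 13)

Vertices: (0, 0), (12, 0), (12, 8.75), (3.5, 13), (0, 13)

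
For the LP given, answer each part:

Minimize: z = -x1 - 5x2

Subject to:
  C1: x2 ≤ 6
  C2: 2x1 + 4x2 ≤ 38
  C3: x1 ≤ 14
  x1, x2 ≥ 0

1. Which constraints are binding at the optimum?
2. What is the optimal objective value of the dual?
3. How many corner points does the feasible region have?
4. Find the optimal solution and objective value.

1. C1, C2
2. -37 (by strong duality, equal to the primal optimum)
3. 5
4. x1 = 7, x2 = 6, z = -37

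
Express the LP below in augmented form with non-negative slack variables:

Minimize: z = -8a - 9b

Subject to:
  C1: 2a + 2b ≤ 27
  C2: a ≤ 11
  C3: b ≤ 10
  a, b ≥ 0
min z = -8a - 9b

s.t.
  2a + 2b + s1 = 27
  a + s2 = 11
  b + s3 = 10
  a, b, s1, s2, s3 ≥ 0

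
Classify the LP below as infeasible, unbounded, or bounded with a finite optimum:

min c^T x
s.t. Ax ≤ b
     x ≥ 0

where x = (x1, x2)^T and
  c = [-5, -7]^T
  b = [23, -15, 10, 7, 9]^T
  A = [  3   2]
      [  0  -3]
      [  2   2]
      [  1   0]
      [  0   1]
The point (0, 5) satisfies every constraint, so the LP is feasible; the constraints give x1 ≤ 7 and x2 ≤ 9, which with x1, x2 ≥ 0 keep the feasible region inside a bounded box. A feasible, bounded LP attains a finite optimum at a vertex.

Evaluating z = -5x1 - 7x2 at each vertex:
  (0, 5): z = -35

Bounded optimum: z* = -35 at (0, 5).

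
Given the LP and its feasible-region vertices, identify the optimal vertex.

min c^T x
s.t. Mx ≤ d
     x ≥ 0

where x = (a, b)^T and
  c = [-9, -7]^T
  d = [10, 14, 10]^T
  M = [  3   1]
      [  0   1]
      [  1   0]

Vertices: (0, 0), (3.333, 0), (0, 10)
Evaluating z = -9a - 7b at each vertex:
  (0, 0): z = 0
  (3.333, 0): z = -30
  (0, 10): z = -70

The smallest value is z = -70, attained at (0, 10).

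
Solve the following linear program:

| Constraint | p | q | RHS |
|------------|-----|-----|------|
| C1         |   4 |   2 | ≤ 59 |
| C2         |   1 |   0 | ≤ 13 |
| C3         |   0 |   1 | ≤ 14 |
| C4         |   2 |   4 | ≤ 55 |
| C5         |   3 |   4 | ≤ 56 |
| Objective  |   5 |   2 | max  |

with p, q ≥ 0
p = 13, q = 3.5, z = 72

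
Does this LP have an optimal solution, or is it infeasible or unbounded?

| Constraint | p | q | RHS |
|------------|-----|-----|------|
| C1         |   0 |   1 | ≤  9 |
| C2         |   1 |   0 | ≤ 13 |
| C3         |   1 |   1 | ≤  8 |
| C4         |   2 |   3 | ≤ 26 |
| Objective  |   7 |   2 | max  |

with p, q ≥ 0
The point (8, 0) satisfies every constraint, so the LP is feasible; the constraints give p ≤ 13 and q ≤ 9, which with p, q ≥ 0 keep the feasible region inside a bounded box. A feasible, bounded LP attains a finite optimum at a vertex.

Evaluating z = 7p + 2q at each vertex:
  (0, 0): z = 0
  (8, 0): z = 56
  (0, 8): z = 16

The LP has an optimal solution: (8, 0) with z = 56.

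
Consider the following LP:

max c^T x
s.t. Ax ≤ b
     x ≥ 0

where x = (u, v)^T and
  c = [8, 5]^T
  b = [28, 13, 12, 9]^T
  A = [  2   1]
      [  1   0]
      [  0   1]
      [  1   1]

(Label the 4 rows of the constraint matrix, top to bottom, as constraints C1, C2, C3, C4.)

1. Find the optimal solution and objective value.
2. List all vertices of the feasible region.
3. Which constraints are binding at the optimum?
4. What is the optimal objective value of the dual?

1. u = 9, v = 0, z = 72
2. (0, 0), (9, 0), (0, 9)
3. C4, v ≥ 0
4. 72 (by strong duality, equal to the primal optimum)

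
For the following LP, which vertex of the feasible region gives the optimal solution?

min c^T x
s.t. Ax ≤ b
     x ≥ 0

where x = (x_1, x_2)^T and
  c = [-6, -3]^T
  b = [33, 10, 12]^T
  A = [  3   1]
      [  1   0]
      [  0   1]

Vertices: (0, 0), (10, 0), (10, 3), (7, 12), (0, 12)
Evaluating z = -6x_1 - 3x_2 at each vertex:
  (0, 0): z = 0
  (10, 0): z = -60
  (10, 3): z = -69
  (7, 12): z = -78
  (0, 12): z = -36

The smallest value is z = -78, attained at (7, 12).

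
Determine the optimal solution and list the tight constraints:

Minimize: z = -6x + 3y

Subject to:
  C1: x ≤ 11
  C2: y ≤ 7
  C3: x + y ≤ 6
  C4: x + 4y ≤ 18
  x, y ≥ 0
Optimal: x = 6, y = 0
Slack at optimum:
  C1: slack = 5
  C2: slack = 7
  C3: slack = 0 (binding)
  C4: slack = 12
  x ≥ 0: x = 6
  y ≥ 0: y = 0 (binding)
Binding constraints: C3, y ≥ 0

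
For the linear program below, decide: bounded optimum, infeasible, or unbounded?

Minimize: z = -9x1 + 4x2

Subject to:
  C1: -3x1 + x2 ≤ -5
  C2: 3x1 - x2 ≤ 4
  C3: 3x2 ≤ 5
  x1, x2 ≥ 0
C2 requires 3x1 - x2 ≤ 4, while C1 (-3x1 + x2 ≤ -5) is equivalent to 3x1 - x2 ≥ 5. Together they would need 5 ≤ 3x1 - x2 ≤ 4, which is impossible since 5 > 4. No point satisfies all constraints.

Infeasible: no point satisfies all constraints simultaneously.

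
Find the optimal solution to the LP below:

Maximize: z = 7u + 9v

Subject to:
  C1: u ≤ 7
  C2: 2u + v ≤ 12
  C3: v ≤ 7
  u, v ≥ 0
Each vertex is the intersection of two constraint boundaries that also satisfies all remaining constraints:
  u = 0 and v = 0 → (0, 0)
  2u + v = 12 and v = 0 → (6, 0)
  2u + v = 12 and v = 7 → (2.5, 7)
  v = 7 and u = 0 → (0, 7)

Evaluating z = 7u + 9v at each vertex:
  (0, 0): z = 0
  (6, 0): z = 42
  (2.5, 7): z = 80.5
  (0, 7): z = 63

The maximum is at (2.5, 7) with z = 80.5.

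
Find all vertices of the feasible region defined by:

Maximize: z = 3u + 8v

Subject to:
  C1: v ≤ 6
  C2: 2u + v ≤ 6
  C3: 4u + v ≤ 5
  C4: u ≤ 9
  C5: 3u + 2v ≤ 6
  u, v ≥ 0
Each vertex is the intersection of two constraint boundaries that also satisfies all remaining constraints:
  u = 0 and v = 0 → (0, 0)
  4u + v = 5 and v = 0 → (1.25, 0)
  4u + v = 5 and 3u + 2v = 6 → (0.8, 1.8)
  3u + 2v = 6 and u = 0 → (0, 3)

Vertices: (0, 0), (1.25, 0), (0.8, 1.8), (0, 3)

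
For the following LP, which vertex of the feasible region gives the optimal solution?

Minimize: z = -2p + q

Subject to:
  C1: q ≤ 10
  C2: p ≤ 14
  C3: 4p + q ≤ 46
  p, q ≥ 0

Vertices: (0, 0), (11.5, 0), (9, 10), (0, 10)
(11.5, 0) with z = -23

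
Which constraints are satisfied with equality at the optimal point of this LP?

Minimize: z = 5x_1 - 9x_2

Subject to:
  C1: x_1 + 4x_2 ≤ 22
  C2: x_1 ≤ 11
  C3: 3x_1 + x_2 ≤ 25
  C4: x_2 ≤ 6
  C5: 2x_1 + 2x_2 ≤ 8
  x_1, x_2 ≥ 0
Optimal: x_1 = 0, x_2 = 4
Slack at optimum:
  C1: slack = 6
  C2: slack = 11
  C3: slack = 21
  C4: slack = 2
  C5: slack = 0 (binding)
  x_1 ≥ 0: x_1 = 0 (binding)
  x_2 ≥ 0: x_2 = 4
Binding constraints: C5, x_1 ≥ 0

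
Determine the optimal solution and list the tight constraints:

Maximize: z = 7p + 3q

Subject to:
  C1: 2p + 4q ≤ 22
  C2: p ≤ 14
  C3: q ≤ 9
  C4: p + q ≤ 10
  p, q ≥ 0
Optimal: p = 10, q = 0
Slack at optimum:
  C1: slack = 2
  C2: slack = 4
  C3: slack = 9
  C4: slack = 0 (binding)
  p ≥ 0: p = 10
  q ≥ 0: q = 0 (binding)
Binding constraints: C4, q ≥ 0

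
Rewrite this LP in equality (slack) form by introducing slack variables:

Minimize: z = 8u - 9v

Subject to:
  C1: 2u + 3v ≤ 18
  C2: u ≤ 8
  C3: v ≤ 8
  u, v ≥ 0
min z = 8u - 9v

s.t.
  2u + 3v + s1 = 18
  u + s2 = 8
  v + s3 = 8
  u, v, s1, s2, s3 ≥ 0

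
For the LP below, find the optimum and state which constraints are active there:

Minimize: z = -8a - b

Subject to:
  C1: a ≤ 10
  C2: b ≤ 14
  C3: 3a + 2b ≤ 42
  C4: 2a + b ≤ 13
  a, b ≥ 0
Optimal: a = 6.5, b = 0
Binding: C4, b ≥ 0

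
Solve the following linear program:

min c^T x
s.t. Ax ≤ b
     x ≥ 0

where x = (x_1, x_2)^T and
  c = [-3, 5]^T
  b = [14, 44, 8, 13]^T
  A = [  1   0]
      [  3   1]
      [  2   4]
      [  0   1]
Each vertex is the intersection of two constraint boundaries that also satisfies all remaining constraints:
  x_1 = 0 and x_2 = 0 → (0, 0)
  2x_1 + 4x_2 = 8 and x_2 = 0 → (4, 0)
  2x_1 + 4x_2 = 8 and x_1 = 0 → (0, 2)

Evaluating z = -3x_1 + 5x_2 at each vertex:
  (0, 0): z = 0
  (4, 0): z = -12
  (0, 2): z = 10

The minimum is at (4, 0) with z = -12.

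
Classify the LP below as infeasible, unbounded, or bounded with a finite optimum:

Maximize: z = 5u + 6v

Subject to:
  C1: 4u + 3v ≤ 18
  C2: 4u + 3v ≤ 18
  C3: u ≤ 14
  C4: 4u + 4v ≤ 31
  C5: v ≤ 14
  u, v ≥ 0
The point (0, 6) satisfies every constraint, so the LP is feasible; the constraints give u ≤ 14 and v ≤ 14, which with u, v ≥ 0 keep the feasible region inside a bounded box. A feasible, bounded LP attains a finite optimum at a vertex.

Evaluating z = 5u + 6v at each vertex:
  (0, 0): z = 0
  (4.5, 0): z = 22.5
  (0, 6): z = 36

Bounded optimum: z* = 36 at (0, 6).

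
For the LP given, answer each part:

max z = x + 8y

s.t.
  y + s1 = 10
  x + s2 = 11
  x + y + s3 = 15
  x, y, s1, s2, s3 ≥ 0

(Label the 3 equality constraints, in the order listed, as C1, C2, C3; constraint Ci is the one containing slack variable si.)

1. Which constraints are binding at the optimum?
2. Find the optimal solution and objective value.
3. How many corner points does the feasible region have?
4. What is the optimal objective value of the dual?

1. C1, C3
2. x = 5, y = 10, z = 85
3. 5
4. 85 (by strong duality, equal to the primal optimum)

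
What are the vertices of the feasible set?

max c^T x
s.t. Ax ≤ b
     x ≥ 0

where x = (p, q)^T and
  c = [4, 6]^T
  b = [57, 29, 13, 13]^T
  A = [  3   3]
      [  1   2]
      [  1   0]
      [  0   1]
Each vertex is the intersection of two constraint boundaries that also satisfies all remaining constraints:
  p = 0 and q = 0 → (0, 0)
  p = 13 and q = 0 → (13, 0)
  3p + 3q = 57 and p = 13 → (13, 6)
  3p + 3q = 57 and p + 2q = 29 → (9, 10)
  p + 2q = 29 and q = 13 → (3, 13)
  q = 13 and p = 0 → (0, 13)

Vertices: (0, 0), (13, 0), (13, 6), (9, 10), (3, 13), (0, 13)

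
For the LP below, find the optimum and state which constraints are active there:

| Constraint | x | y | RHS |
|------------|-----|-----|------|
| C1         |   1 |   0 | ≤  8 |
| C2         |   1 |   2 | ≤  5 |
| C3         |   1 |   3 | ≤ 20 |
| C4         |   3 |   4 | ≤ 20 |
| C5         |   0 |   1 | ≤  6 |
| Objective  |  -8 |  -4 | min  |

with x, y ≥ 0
Optimal: x = 5, y = 0
Binding: C2, y ≥ 0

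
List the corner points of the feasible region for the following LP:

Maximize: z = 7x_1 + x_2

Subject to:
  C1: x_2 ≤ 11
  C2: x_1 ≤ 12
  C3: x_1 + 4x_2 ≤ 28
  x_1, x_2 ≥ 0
Each vertex is the intersection of two constraint boundaries that also satisfies all remaining constraints:
  x_1 = 0 and x_2 = 0 → (0, 0)
  x_1 = 12 and x_2 = 0 → (12, 0)
  x_1 = 12 and x_1 + 4x_2 = 28 → (12, 4)
  x_1 + 4x_2 = 28 and x_1 = 0 → (0, 7)

Vertices: (0, 0), (12, 0), (12, 4), (0, 7)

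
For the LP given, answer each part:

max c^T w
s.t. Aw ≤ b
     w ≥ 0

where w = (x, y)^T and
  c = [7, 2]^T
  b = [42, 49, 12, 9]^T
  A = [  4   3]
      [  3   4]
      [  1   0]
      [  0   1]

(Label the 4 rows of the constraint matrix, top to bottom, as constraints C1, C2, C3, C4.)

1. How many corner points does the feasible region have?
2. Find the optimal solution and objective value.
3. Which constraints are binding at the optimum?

1. 4
2. x = 10.5, y = 0, z = 73.5
3. C1, y ≥ 0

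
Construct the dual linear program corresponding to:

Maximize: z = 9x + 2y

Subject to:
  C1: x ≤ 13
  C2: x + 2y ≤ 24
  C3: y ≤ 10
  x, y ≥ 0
Minimize: z = 13y1 + 24y2 + 10y3

Subject to:
  C1: -y1 - y2 ≤ -9
  C2: -2y2 - y3 ≤ -2
  y1, y2, y3 ≥ 0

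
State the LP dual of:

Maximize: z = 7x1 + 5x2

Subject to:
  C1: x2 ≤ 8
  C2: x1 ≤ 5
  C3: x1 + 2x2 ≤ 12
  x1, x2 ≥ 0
Minimize: z = 8y1 + 5y2 + 12y3

Subject to:
  C1: -y2 - y3 ≤ -7
  C2: -y1 - 2y3 ≤ -5
  y1, y2, y3 ≥ 0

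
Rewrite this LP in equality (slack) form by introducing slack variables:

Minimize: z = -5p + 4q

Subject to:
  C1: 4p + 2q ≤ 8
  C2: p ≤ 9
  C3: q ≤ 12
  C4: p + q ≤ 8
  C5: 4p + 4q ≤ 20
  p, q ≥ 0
min z = -5p + 4q

s.t.
  4p + 2q + s1 = 8
  p + s2 = 9
  q + s3 = 12
  p + q + s4 = 8
  4p + 4q + s5 = 20
  p, q, s1, s2, s3, s4, s5 ≥ 0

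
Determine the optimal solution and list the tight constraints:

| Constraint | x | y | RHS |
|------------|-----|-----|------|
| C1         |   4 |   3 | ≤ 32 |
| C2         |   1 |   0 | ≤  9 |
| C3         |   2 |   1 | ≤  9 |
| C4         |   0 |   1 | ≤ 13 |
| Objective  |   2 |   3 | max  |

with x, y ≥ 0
Optimal: x = 0, y = 9
Binding: C3, x ≥ 0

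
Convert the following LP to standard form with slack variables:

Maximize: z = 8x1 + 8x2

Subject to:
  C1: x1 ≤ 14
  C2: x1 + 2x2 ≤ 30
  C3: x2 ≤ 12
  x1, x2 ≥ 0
max z = 8x1 + 8x2

s.t.
  x1 + s1 = 14
  x1 + 2x2 + s2 = 30
  x2 + s3 = 12
  x1, x2, s1, s2, s3 ≥ 0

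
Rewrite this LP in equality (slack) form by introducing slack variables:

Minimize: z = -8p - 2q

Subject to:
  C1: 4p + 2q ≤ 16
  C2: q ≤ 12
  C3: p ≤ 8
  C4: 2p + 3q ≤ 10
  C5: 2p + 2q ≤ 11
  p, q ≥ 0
min z = -8p - 2q

s.t.
  4p + 2q + s1 = 16
  q + s2 = 12
  p + s3 = 8
  2p + 3q + s4 = 10
  2p + 2q + s5 = 11
  p, q, s1, s2, s3, s4, s5 ≥ 0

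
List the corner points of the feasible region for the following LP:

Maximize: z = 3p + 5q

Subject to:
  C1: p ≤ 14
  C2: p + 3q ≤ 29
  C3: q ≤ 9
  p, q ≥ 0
Each vertex is the intersection of two constraint boundaries that also satisfies all remaining constraints:
  p = 0 and q = 0 → (0, 0)
  p = 14 and q = 0 → (14, 0)
  p = 14 and p + 3q = 29 → (14, 5)
  p + 3q = 29 and q = 9 → (2, 9)
  q = 9 and p = 0 → (0, 9)

Vertices: (0, 0), (14, 0), (14, 5), (2, 9), (0, 9)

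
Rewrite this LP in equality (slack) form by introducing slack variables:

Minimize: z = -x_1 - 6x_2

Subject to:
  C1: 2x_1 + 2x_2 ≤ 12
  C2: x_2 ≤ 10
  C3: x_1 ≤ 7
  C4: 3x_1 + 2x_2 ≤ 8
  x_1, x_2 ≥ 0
min z = -x_1 - 6x_2

s.t.
  2x_1 + 2x_2 + s1 = 12
  x_2 + s2 = 10
  x_1 + s3 = 7
  3x_1 + 2x_2 + s4 = 8
  x_1, x_2, s1, s2, s3, s4 ≥ 0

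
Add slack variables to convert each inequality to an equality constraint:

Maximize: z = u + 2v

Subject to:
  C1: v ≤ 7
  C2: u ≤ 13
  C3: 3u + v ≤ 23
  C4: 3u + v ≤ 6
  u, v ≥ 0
max z = u + 2v

s.t.
  v + s1 = 7
  u + s2 = 13
  3u + v + s3 = 23
  3u + v + s4 = 6
  u, v, s1, s2, s3, s4 ≥ 0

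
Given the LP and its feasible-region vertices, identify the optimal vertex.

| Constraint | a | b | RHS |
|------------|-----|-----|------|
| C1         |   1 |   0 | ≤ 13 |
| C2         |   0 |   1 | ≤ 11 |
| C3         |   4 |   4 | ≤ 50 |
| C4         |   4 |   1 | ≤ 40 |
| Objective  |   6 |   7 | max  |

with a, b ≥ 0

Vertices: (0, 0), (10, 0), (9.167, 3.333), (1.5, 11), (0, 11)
Evaluating z = 6a + 7b at each vertex:
  (0, 0): z = 0
  (10, 0): z = 60
  (9.167, 3.333): z = 78.33
  (1.5, 11): z = 86
  (0, 11): z = 77

The largest value is z = 86, attained at (1.5, 11).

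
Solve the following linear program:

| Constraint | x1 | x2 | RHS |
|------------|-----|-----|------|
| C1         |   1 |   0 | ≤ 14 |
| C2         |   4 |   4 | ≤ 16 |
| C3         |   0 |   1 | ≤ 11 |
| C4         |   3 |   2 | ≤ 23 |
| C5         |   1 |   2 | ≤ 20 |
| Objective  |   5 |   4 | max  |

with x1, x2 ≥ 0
x1 = 4, x2 = 0, z = 20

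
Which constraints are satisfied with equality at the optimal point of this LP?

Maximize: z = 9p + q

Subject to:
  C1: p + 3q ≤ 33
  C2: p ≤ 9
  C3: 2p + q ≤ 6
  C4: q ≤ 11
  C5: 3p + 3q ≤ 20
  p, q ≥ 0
Optimal: p = 3, q = 0
Binding: C3, q ≥ 0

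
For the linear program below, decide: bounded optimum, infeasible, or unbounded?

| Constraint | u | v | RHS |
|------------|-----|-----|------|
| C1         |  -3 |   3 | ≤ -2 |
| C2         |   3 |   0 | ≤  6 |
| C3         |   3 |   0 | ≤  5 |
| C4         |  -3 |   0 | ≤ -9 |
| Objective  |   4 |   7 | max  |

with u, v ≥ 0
C2 requires 3u ≤ 6, while C4 (-3u ≤ -9) is equivalent to 3u ≥ 9. Together they would need 9 ≤ 3u ≤ 6, which is impossible since 9 > 6. No point satisfies all constraints.

The feasible region is empty; the LP is infeasible.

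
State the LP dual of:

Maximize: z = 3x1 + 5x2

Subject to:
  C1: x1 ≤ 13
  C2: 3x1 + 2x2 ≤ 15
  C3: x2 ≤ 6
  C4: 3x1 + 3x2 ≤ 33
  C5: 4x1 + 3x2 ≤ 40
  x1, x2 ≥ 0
Minimize: z = 13y1 + 15y2 + 6y3 + 33y4 + 40y5

Subject to:
  C1: -y1 - 3y2 - 3y4 - 4y5 ≤ -3
  C2: -2y2 - y3 - 3y4 - 3y5 ≤ -5
  y1, y2, y3, y4, y5 ≥ 0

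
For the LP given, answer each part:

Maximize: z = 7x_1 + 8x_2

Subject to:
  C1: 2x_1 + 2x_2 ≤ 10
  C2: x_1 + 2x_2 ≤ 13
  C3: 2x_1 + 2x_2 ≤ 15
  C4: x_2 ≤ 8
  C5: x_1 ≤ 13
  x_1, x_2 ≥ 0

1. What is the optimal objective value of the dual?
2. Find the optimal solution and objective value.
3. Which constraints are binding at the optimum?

1. 40 (by strong duality, equal to the primal optimum)
2. x_1 = 0, x_2 = 5, z = 40
3. C1, x_1 ≥ 0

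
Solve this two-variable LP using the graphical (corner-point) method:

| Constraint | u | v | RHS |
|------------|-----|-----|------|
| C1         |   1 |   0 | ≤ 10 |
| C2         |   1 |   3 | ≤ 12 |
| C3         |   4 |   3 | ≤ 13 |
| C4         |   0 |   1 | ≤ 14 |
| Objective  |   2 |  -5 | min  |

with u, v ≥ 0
Each vertex is the intersection of two constraint boundaries that also satisfies all remaining constraints:
  u = 0 and v = 0 → (0, 0)
  4u + 3v = 13 and v = 0 → (3.25, 0)
  u + 3v = 12 and 4u + 3v = 13 → (0.3333, 3.889)
  u + 3v = 12 and u = 0 → (0, 4)

Evaluating z = 2u - 5v at each vertex:
  (0, 0): z = 0
  (3.25, 0): z = 6.5
  (0.3333, 3.889): z = -18.78
  (0, 4): z = -20

The minimum is at (0, 4) with z = -20.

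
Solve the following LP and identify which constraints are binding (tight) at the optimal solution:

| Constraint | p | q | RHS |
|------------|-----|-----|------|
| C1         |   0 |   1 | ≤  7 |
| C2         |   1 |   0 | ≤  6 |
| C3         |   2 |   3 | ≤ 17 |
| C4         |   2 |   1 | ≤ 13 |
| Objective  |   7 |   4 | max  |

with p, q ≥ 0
Optimal: p = 5.5, q = 2
Slack at optimum:
  C1: slack = 5
  C2: slack = 0.5
  C3: slack = 0 (binding)
  C4: slack = 0 (binding)
  p ≥ 0: p = 5.5
  q ≥ 0: q = 2
Binding constraints: C3, C4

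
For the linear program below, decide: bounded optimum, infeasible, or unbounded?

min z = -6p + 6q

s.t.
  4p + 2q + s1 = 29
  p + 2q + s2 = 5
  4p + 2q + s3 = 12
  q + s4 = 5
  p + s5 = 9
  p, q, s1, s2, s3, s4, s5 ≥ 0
The point (3, 0) satisfies every constraint, so the LP is feasible; the constraints give p ≤ 9 and q ≤ 5, which with p, q ≥ 0 keep the feasible region inside a bounded box. A feasible, bounded LP attains a finite optimum at a vertex.

Evaluating z = -6p + 6q at each vertex:
  (0, 0): z = 0
  (3, 0): z = -18
  (2.333, 1.333): z = -6
  (0, 2.5): z = 15

Bounded optimum: z* = -18 at (3, 0).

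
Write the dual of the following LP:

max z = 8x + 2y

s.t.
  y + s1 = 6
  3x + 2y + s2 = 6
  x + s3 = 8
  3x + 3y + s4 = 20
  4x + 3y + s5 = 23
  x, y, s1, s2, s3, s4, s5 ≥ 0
Minimize: z = 6y1 + 6y2 + 8y3 + 20y4 + 23y5

Subject to:
  C1: -3y2 - y3 - 3y4 - 4y5 ≤ -8
  C2: -y1 - 2y2 - 3y4 - 3y5 ≤ -2
  y1, y2, y3, y4, y5 ≥ 0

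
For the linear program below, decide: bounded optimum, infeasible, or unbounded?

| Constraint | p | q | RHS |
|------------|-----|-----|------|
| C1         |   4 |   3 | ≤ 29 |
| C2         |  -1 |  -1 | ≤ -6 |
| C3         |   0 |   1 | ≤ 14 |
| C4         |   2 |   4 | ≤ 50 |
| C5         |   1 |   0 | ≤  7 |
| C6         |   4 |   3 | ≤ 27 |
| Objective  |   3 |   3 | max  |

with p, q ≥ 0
The point (0, 9) satisfies every constraint, so the LP is feasible; the constraints give p ≤ 7 and q ≤ 14, which with p, q ≥ 0 keep the feasible region inside a bounded box. A feasible, bounded LP attains a finite optimum at a vertex.

Evaluating z = 3p + 3q at each vertex:
  (6, 0): z = 18
  (6.75, 0): z = 20.25
  (0, 9): z = 27
  (0, 6): z = 18

Bounded optimum: z* = 27 at (0, 9).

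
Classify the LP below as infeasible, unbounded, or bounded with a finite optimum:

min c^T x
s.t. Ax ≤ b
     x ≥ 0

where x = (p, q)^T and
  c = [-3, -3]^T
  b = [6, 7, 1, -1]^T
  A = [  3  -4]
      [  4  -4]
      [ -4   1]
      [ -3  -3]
Feasible point: (0, 1) satisfies every constraint, so the LP is feasible.
Direction d = (1, 1): for each constraint row a, a·d ≤ 0 —
  (3)(1) + (-4)(1) = -1 ≤ 0
  (4)(1) + (-4)(1) = 0 ≤ 0
  (-4)(1) + (1)(1) = -3 ≤ 0
  (-3)(1) + (-3)(1) = -6 ≤ 0
and d ≥ 0, so (0, 1) + t·d stays feasible for every t ≥ 0. Along this ray z = -3p - 3q changes by -6 per unit t, so z → −∞.

The LP is unbounded; z can be made arbitrarily small.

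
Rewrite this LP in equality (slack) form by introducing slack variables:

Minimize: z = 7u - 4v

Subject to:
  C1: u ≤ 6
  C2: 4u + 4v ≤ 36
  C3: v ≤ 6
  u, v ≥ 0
min z = 7u - 4v

s.t.
  u + s1 = 6
  4u + 4v + s2 = 36
  v + s3 = 6
  u, v, s1, s2, s3 ≥ 0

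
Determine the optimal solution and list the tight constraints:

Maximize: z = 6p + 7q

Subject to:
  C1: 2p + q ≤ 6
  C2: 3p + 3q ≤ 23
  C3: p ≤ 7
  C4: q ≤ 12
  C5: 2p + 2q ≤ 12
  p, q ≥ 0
Optimal: p = 0, q = 6
Binding: C1, C5, p ≥ 0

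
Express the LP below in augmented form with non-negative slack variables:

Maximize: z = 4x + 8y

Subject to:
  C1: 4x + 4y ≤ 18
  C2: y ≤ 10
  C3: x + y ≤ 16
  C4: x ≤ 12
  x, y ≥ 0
max z = 4x + 8y

s.t.
  4x + 4y + s1 = 18
  y + s2 = 10
  x + y + s3 = 16
  x + s4 = 12
  x, y, s1, s2, s3, s4 ≥ 0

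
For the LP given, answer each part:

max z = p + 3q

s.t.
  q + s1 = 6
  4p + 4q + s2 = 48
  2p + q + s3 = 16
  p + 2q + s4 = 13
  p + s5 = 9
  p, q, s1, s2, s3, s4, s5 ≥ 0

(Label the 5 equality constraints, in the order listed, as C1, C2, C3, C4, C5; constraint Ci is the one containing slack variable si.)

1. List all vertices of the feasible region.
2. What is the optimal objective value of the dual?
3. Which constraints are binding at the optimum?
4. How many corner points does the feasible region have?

1. (0, 0), (8, 0), (6.333, 3.333), (1, 6), (0, 6)
2. 19 (by strong duality, equal to the primal optimum)
3. C1, C4
4. 5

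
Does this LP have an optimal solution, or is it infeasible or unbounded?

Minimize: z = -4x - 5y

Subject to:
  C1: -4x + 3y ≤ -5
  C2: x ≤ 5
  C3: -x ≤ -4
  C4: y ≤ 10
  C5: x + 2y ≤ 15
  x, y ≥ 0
The point (5, 5) satisfies every constraint, so the LP is feasible; the constraints give x ≤ 5 and y ≤ 10, which with x, y ≥ 0 keep the feasible region inside a bounded box. A feasible, bounded LP attains a finite optimum at a vertex.

Feasible with finite optimum z* = -45 at (5, 5).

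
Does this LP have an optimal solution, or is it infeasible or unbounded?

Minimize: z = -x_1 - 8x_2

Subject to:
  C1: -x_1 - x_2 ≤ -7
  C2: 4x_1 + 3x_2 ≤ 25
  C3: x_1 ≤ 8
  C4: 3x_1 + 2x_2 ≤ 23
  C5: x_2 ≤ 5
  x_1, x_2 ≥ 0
The point (2.5, 5) satisfies every constraint, so the LP is feasible; the constraints give x_1 ≤ 8 and x_2 ≤ 5, which with x_1, x_2 ≥ 0 keep the feasible region inside a bounded box. A feasible, bounded LP attains a finite optimum at a vertex.

Feasible with finite optimum z* = -42.5 at (2.5, 5).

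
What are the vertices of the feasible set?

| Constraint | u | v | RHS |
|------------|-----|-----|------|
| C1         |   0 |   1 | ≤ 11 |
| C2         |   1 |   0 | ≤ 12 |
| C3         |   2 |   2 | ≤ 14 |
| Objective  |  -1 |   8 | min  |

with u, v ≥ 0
Each vertex is the intersection of two constraint boundaries that also satisfies all remaining constraints:
  u = 0 and v = 0 → (0, 0)
  2u + 2v = 14 and v = 0 → (7, 0)
  2u + 2v = 14 and u = 0 → (0, 7)

Vertices: (0, 0), (7, 0), (0, 7)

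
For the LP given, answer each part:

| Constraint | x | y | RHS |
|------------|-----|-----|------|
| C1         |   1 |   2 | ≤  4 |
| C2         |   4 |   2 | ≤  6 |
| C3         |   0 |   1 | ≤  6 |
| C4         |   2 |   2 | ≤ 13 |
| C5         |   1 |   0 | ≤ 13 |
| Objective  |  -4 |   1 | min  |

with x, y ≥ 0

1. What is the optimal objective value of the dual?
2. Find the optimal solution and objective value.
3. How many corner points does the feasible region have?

1. -6 (by strong duality, equal to the primal optimum)
2. x = 1.5, y = 0, z = -6
3. 4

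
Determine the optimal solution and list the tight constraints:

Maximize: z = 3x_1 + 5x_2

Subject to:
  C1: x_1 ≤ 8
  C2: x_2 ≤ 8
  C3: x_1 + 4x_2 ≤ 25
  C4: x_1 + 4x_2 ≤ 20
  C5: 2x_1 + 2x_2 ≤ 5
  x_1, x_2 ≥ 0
Optimal: x_1 = 0, x_2 = 2.5
Slack at optimum:
  C1: slack = 8
  C2: slack = 5.5
  C3: slack = 15
  C4: slack = 10
  C5: slack = 0 (binding)
  x_1 ≥ 0: x_1 = 0 (binding)
  x_2 ≥ 0: x_2 = 2.5
Binding constraints: C5, x_1 ≥ 0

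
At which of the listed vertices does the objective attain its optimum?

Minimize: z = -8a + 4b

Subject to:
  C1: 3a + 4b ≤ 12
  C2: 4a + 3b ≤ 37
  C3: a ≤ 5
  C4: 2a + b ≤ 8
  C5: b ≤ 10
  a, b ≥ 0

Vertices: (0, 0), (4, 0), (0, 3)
Evaluating z = -8a + 4b at each vertex:
  (0, 0): z = 0
  (4, 0): z = -32
  (0, 3): z = 12

The smallest value is z = -32, attained at (4, 0).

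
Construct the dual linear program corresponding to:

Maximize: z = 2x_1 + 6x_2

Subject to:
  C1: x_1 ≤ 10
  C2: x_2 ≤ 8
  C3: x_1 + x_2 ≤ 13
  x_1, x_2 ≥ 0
Minimize: z = 10y1 + 8y2 + 13y3

Subject to:
  C1: -y1 - y3 ≤ -2
  C2: -y2 - y3 ≤ -6
  y1, y2, y3 ≥ 0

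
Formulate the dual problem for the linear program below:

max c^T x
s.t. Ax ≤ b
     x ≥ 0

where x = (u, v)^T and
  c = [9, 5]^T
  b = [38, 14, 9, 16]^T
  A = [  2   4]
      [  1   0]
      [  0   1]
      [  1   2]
Minimize: z = 38y1 + 14y2 + 9y3 + 16y4

Subject to:
  C1: -2y1 - y2 - y4 ≤ -9
  C2: -4y1 - y3 - 2y4 ≤ -5
  y1, y2, y3, y4 ≥ 0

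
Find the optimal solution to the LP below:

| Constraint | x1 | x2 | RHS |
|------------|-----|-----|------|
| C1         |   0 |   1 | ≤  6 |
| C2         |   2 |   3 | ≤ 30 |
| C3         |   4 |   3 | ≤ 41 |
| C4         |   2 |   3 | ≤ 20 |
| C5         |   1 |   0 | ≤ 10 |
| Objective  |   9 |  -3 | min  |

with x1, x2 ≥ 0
Each vertex is the intersection of two constraint boundaries that also satisfies all remaining constraints:
  x1 = 0 and x2 = 0 → (0, 0)
  2x1 + 3x2 = 20 and x1 = 10 → (10, 0)
  x2 = 6 and 2x1 + 3x2 = 20 → (1, 6)
  x2 = 6 and x1 = 0 → (0, 6)

Evaluating z = 9x1 - 3x2 at each vertex:
  (0, 0): z = 0
  (10, 0): z = 90
  (1, 6): z = -9
  (0, 6): z = -18

The minimum is at (0, 6) with z = -18.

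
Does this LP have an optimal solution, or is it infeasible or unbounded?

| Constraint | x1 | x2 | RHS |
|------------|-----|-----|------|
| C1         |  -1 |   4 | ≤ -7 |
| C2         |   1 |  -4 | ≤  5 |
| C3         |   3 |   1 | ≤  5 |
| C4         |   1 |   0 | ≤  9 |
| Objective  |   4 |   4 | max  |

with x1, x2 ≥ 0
C2 requires x1 - 4x2 ≤ 5, while C1 (-x1 + 4x2 ≤ -7) is equivalent to x1 - 4x2 ≥ 7. Together they would need 7 ≤ x1 - 4x2 ≤ 5, which is impossible since 7 > 5. No point satisfies all constraints.

Infeasible — the constraint set is empty.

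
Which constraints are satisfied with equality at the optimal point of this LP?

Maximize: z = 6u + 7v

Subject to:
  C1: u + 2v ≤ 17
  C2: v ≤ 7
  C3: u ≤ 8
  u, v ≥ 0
Optimal: u = 8, v = 4.5
Slack at optimum:
  C1: slack = 0 (binding)
  C2: slack = 2.5
  C3: slack = 0 (binding)
  u ≥ 0: u = 8
  v ≥ 0: v = 4.5
Binding constraints: C1, C3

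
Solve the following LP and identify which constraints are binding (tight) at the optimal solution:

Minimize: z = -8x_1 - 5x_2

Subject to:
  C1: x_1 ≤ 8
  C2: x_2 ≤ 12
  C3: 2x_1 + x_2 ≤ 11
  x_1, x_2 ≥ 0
Optimal: x_1 = 0, x_2 = 11
Binding: C3, x_1 ≥ 0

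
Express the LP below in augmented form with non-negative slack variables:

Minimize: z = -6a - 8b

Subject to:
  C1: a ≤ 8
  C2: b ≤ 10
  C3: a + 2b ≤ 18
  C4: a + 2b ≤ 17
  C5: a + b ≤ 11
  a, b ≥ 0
min z = -6a - 8b

s.t.
  a + s1 = 8
  b + s2 = 10
  a + 2b + s3 = 18
  a + 2b + s4 = 17
  a + b + s5 = 11
  a, b, s1, s2, s3, s4, s5 ≥ 0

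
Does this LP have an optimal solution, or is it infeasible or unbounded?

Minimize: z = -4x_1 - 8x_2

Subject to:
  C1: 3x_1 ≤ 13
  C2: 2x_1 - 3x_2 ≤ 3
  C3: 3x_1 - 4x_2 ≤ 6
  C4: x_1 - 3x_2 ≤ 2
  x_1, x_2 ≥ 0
Feasible point: (0, 0) satisfies every constraint, so the LP is feasible.
Direction d = (0, 1): for each constraint row a, a·d ≤ 0 —
  (3)(0) + (0)(1) = 0 ≤ 0
  (2)(0) + (-3)(1) = -3 ≤ 0
  (3)(0) + (-4)(1) = -4 ≤ 0
  (1)(0) + (-3)(1) = -3 ≤ 0
and d ≥ 0, so (0, 0) + t·d stays feasible for every t ≥ 0. Along this ray z = -4x_1 - 8x_2 changes by -8 per unit t, so z → −∞.

Unbounded: there is a feasible ray along which z → −∞.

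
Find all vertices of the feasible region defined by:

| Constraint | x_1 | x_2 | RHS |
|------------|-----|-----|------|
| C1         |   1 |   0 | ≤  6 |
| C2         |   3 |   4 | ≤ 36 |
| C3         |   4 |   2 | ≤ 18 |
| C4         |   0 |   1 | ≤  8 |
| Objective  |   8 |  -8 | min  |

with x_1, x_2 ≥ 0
Each vertex is the intersection of two constraint boundaries that also satisfies all remaining constraints:
  x_1 = 0 and x_2 = 0 → (0, 0)
  4x_1 + 2x_2 = 18 and x_2 = 0 → (4.5, 0)
  4x_1 + 2x_2 = 18 and x_2 = 8 → (0.5, 8)
  x_2 = 8 and x_1 = 0 → (0, 8)

Vertices: (0, 0), (4.5, 0), (0.5, 8), (0, 8)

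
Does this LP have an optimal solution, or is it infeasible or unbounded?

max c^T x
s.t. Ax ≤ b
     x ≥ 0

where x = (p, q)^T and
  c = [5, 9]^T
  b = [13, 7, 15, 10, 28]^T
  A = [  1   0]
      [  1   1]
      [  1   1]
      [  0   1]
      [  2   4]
The point (0, 7) satisfies every constraint, so the LP is feasible; the constraints give p ≤ 13 and q ≤ 10, which with p, q ≥ 0 keep the feasible region inside a bounded box. A feasible, bounded LP attains a finite optimum at a vertex.

Feasible with finite optimum z* = 63 at (0, 7).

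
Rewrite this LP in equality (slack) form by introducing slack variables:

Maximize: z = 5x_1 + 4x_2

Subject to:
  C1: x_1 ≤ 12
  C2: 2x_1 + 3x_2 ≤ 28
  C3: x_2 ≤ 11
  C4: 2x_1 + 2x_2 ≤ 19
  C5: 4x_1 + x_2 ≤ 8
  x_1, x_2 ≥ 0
max z = 5x_1 + 4x_2

s.t.
  x_1 + s1 = 12
  2x_1 + 3x_2 + s2 = 28
  x_2 + s3 = 11
  2x_1 + 2x_2 + s4 = 19
  4x_1 + x_2 + s5 = 8
  x_1, x_2, s1, s2, s3, s4, s5 ≥ 0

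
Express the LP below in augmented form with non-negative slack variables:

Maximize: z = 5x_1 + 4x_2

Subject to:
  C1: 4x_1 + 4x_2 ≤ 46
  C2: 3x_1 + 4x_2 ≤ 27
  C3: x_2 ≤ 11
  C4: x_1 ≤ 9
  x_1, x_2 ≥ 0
max z = 5x_1 + 4x_2

s.t.
  4x_1 + 4x_2 + s1 = 46
  3x_1 + 4x_2 + s2 = 27
  x_2 + s3 = 11
  x_1 + s4 = 9
  x_1, x_2, s1, s2, s3, s4 ≥ 0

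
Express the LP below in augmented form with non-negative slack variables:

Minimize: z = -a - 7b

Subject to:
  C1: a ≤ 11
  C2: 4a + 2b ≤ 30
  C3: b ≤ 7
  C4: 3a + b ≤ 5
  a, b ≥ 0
min z = -a - 7b

s.t.
  a + s1 = 11
  4a + 2b + s2 = 30
  b + s3 = 7
  3a + b + s4 = 5
  a, b, s1, s2, s3, s4 ≥ 0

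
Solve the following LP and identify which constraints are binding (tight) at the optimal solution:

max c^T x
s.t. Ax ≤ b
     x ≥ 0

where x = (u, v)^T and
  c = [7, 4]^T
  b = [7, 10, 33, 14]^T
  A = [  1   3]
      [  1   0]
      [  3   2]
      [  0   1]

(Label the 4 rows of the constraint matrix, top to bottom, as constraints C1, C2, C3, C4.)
Optimal: u = 7, v = 0
Slack at optimum:
  C1: slack = 0 (binding)
  C2: slack = 3
  C3: slack = 12
  C4: slack = 14
  u ≥ 0: u = 7
  v ≥ 0: v = 0 (binding)
Binding constraints: C1, v ≥ 0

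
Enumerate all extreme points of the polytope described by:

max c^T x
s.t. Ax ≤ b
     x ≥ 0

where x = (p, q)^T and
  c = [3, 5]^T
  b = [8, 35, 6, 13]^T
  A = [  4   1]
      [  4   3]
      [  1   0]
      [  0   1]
Each vertex is the intersection of two constraint boundaries that also satisfies all remaining constraints:
  p = 0 and q = 0 → (0, 0)
  4p + q = 8 and q = 0 → (2, 0)
  4p + q = 8 and p = 0 → (0, 8)

Vertices: (0, 0), (2, 0), (0, 8)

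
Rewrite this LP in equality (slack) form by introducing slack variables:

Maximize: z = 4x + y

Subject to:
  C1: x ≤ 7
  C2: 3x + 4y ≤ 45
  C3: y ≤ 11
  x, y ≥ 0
max z = 4x + y

s.t.
  x + s1 = 7
  3x + 4y + s2 = 45
  y + s3 = 11
  x, y, s1, s2, s3 ≥ 0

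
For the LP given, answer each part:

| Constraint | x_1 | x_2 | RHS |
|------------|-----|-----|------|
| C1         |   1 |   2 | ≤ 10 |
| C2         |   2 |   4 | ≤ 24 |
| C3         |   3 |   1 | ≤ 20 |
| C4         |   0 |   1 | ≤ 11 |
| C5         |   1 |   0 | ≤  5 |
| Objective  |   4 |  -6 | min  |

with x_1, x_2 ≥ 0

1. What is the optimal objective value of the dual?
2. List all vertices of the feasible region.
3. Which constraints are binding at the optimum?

1. -30 (by strong duality, equal to the primal optimum)
2. (0, 0), (5, 0), (5, 2.5), (0, 5)
3. C1, x_1 ≥ 0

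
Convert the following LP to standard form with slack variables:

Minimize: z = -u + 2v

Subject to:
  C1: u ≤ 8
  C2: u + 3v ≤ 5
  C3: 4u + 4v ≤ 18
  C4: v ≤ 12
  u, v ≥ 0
min z = -u + 2v

s.t.
  u + s1 = 8
  u + 3v + s2 = 5
  4u + 4v + s3 = 18
  v + s4 = 12
  u, v, s1, s2, s3, s4 ≥ 0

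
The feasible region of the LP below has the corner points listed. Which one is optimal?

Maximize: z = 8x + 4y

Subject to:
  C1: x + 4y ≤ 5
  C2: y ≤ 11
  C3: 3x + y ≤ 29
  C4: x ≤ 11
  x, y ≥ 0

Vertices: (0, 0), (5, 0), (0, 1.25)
(5, 0) with z = 40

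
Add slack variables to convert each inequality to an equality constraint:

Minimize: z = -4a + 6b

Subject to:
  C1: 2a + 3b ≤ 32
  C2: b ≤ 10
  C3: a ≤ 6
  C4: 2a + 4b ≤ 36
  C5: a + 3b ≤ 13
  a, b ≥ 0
min z = -4a + 6b

s.t.
  2a + 3b + s1 = 32
  b + s2 = 10
  a + s3 = 6
  2a + 4b + s4 = 36
  a + 3b + s5 = 13
  a, b, s1, s2, s3, s4, s5 ≥ 0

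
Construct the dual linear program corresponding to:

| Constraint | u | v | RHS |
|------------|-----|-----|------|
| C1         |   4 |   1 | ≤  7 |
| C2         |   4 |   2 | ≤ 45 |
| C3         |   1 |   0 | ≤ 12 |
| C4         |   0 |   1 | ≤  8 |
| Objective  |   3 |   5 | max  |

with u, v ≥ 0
Minimize: z = 7y1 + 45y2 + 12y3 + 8y4

Subject to:
  C1: -4y1 - 4y2 - y3 ≤ -3
  C2: -y1 - 2y2 - y4 ≤ -5
  y1, y2, y3, y4 ≥ 0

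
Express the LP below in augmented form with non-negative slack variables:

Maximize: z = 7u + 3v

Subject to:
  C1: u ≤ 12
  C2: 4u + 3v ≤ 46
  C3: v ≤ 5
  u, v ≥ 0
max z = 7u + 3v

s.t.
  u + s1 = 12
  4u + 3v + s2 = 46
  v + s3 = 5
  u, v, s1, s2, s3 ≥ 0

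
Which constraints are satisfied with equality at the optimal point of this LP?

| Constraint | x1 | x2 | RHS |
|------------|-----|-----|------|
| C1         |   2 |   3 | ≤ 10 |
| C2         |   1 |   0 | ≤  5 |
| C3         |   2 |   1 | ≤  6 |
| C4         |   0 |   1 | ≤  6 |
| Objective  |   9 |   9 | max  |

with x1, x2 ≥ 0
Optimal: x1 = 2, x2 = 2
Binding: C1, C3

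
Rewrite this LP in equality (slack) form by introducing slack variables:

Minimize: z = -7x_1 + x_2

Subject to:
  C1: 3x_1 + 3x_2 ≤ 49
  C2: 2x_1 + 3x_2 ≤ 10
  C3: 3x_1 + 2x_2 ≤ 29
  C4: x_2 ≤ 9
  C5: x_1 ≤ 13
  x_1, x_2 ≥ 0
min z = -7x_1 + x_2

s.t.
  3x_1 + 3x_2 + s1 = 49
  2x_1 + 3x_2 + s2 = 10
  3x_1 + 2x_2 + s3 = 29
  x_2 + s4 = 9
  x_1 + s5 = 13
  x_1, x_2, s1, s2, s3, s4, s5 ≥ 0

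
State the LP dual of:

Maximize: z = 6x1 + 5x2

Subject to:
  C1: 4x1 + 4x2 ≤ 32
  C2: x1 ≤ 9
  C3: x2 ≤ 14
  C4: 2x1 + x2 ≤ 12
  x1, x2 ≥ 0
Minimize: z = 32y1 + 9y2 + 14y3 + 12y4

Subject to:
  C1: -4y1 - y2 - 2y4 ≤ -6
  C2: -4y1 - y3 - y4 ≤ -5
  y1, y2, y3, y4 ≥ 0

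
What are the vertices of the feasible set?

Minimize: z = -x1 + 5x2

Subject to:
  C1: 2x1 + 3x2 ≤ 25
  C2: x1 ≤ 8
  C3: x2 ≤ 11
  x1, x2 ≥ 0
Each vertex is the intersection of two constraint boundaries that also satisfies all remaining constraints:
  x1 = 0 and x2 = 0 → (0, 0)
  x1 = 8 and x2 = 0 → (8, 0)
  2x1 + 3x2 = 25 and x1 = 8 → (8, 3)
  2x1 + 3x2 = 25 and x1 = 0 → (0, 8.333)

Vertices: (0, 0), (8, 0), (8, 3), (0, 8.333)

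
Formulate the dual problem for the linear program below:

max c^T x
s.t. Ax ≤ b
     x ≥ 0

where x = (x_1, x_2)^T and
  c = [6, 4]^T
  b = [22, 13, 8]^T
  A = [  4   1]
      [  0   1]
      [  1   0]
Minimize: z = 22y1 + 13y2 + 8y3

Subject to:
  C1: -4y1 - y3 ≤ -6
  C2: -y1 - y2 ≤ -4
  y1, y2, y3 ≥ 0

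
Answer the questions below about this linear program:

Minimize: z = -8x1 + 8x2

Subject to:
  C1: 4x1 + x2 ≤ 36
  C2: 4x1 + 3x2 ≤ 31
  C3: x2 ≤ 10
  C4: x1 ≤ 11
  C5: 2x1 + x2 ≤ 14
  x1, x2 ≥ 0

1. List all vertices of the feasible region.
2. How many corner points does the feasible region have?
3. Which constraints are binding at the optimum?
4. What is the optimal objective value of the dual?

1. (0, 0), (7, 0), (5.5, 3), (0.25, 10), (0, 10)
2. 5
3. C5, x2 ≥ 0
4. -56 (by strong duality, equal to the primal optimum)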